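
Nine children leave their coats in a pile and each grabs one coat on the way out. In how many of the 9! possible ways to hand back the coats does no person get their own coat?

133496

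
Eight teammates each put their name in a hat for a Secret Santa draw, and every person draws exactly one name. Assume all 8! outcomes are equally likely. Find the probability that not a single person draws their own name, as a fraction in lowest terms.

Favorable outcomes: !8 = 14833.
Total outcomes: 8! = 40320.
Probability = 14833/40320 = 2119/5760.

2119/5760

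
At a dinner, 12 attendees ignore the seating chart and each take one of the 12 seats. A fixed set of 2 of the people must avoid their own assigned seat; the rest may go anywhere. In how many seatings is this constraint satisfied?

Let A_j be the event that the j-th constrained one is fixed. By inclusion-exclusion over the 2 events:
Σ_{j=0}^{2} (-1)^j C(2,j)(12-j)!
= C(2,0)·12! - C(2,1)·11! + C(2,2)·10!
= 479001600 - 79833600 + 3628800
= 402796800

402796800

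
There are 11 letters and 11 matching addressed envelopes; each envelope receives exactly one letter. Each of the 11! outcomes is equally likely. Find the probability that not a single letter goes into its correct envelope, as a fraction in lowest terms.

1468457/3991680

Favorable outcomes: !11 = 14684570.
Total outcomes: 11! = 39916800.
Probability = 14684570/39916800 = 1468457/3991680.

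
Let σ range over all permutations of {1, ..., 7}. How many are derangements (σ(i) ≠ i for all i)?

By inclusion-exclusion, !7 = Σ (-1)^k · 7!/k! for k=0..7
= 7! - 7!/1! + 7!/2! - 7!/3! + 7!/4! - 7!/5! + 7!/6! - 7!/7!
= 5040 - 5040 + 2520 - 840 + 210 - 42 + 7 - 1
= 1854

1854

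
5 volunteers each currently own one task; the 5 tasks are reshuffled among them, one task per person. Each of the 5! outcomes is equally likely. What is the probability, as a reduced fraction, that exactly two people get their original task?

Favorable outcomes: C(5,2)·!3 = 10·2 = 20.
Total outcomes: 5! = 120.
Probability = 20/120 = 1/6.

1/6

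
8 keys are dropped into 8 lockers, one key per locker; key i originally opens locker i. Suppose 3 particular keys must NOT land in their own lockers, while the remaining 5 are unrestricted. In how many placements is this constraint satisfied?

27240

Inclusion-exclusion on the 3 forbidden self-matches:
Σ_{j=0}^{3} (-1)^j C(3,j)(8-j)!
= C(3,0)·8! - C(3,1)·7! + C(3,2)·6! - C(3,3)·5!
= 40320 - 15120 + 2160 - 120
= 27240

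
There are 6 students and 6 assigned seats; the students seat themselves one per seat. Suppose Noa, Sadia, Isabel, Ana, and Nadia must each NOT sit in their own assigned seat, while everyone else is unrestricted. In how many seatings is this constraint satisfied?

309

Let A_j be the event that the j-th constrained one is fixed. By inclusion-exclusion over the 5 events:
Σ_{j=0}^{5} (-1)^j C(5,j)(6-j)!
= C(5,0)·6! - C(5,1)·5! + C(5,2)·4! - C(5,3)·3! + C(5,4)·2! - C(5,5)·1!
= 720 - 600 + 240 - 60 + 10 - 1
= 309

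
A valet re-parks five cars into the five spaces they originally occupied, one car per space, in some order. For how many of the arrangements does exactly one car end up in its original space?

45

Choose which one of the 5 is fixed: C(5,1) = 5.
The other 4 form a derangement: !4 = 9.
Total: 5 × 9 = 45.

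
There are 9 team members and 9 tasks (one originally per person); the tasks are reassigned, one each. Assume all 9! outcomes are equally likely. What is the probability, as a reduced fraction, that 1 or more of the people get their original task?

28673/45360

Favorable outcomes: Σ_{i≥1} C(9,i)·!(9-i) = 9·14833 + 36·1854 + 84·265 + 126·44 + 126·9 + 84·2 + 36·1 + 9·0 + 1·1 = 229384.
Total outcomes: 9! = 362880.
Probability = 229384/362880 = 28673/45360.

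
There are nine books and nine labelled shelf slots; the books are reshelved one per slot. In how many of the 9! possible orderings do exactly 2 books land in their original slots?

Choose which 2 of the 9 are fixed: C(9,2) = 36.
The other 7 form a derangement: !7 = 1854.
Total: 36 × 1854 = 66744.

66744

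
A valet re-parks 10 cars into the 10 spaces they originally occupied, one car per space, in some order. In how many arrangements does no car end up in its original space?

1334961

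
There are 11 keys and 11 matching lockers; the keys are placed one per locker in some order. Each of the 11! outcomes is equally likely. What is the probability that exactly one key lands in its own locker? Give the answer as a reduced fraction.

Favorable outcomes: C(11,1)·!10 = 11·1334961 = 14684571.
Total outcomes: 11! = 39916800.
Probability = 14684571/39916800 = 16481/44800.

16481/44800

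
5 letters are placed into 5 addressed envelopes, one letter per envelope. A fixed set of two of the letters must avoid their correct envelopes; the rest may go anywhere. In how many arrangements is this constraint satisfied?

78

Inclusion-exclusion on the 2 forbidden self-matches:
Σ_{j=0}^{2} (-1)^j C(2,j)(5-j)!
= C(2,0)·5! - C(2,1)·4! + C(2,2)·3!
= 120 - 48 + 6
= 78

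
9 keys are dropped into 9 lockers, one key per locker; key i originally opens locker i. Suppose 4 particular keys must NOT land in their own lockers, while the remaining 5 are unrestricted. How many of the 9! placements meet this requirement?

229080

Inclusion-exclusion on the 4 forbidden self-matches:
Σ_{j=0}^{4} (-1)^j C(4,j)(9-j)!
= C(4,0)·9! - C(4,1)·8! + C(4,2)·7! - C(4,3)·6! + C(4,4)·5!
= 362880 - 161280 + 30240 - 2880 + 120
= 229080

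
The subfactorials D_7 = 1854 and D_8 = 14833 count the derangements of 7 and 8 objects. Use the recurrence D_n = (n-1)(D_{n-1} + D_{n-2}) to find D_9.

133496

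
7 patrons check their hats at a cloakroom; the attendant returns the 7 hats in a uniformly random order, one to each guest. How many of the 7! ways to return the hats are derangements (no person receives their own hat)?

1854

The subfactorial !7 = [7!/e] (nearest integer).
7! = 5040, and 5040/e ≈ 1854.11, so !7 = 1854.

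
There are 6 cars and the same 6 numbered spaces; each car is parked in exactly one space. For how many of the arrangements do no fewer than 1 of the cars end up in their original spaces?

Sum C(6,i)·!(6-i) for i = 1..6:
  i=1: C(6,1)·!5 = 6·44 = 264
  i=2: C(6,2)·!4 = 15·9 = 135
  i=3: C(6,3)·!3 = 20·2 = 40
  i=4: C(6,4)·!2 = 15·1 = 15
  i=5: C(6,5)·!1 = 6·0 = 0
  i=6: C(6,6)·!0 = 1·1 = 1
Total = 455.

455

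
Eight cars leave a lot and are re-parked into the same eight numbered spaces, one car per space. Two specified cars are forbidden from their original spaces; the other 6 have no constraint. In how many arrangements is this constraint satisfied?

30960

Inclusion-exclusion on the 2 forbidden self-matches:
Σ_{j=0}^{2} (-1)^j C(2,j)(8-j)!
= C(2,0)·8! - C(2,1)·7! + C(2,2)·6!
= 40320 - 10080 + 720
= 30960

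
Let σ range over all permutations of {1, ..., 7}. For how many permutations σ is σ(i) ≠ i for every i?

1854

The subfactorial !7 = [7!/e] (nearest integer).
7! = 5040, and 5040/e ≈ 1854.11, so !7 = 1854.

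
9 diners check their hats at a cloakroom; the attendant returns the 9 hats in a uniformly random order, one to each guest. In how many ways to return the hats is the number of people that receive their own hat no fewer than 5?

Sum C(9,i)·!(9-i) for i = 5..9:
  i=5: C(9,5)·!4 = 126·9 = 1134
  i=6: C(9,6)·!3 = 84·2 = 168
  i=7: C(9,7)·!2 = 36·1 = 36
  i=8: C(9,8)·!1 = 9·0 = 0
  i=9: C(9,9)·!0 = 1·1 = 1
Total = 1339.

1339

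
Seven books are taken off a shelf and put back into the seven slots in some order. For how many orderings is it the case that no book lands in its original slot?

1854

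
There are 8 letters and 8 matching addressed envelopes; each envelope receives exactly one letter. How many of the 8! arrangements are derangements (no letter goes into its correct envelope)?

14833

Recurrence: !8 = 8·!7 + (-1)^8.
!8 = 8·1854 + 1 = 14833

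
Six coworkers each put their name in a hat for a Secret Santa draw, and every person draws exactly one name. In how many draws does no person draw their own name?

265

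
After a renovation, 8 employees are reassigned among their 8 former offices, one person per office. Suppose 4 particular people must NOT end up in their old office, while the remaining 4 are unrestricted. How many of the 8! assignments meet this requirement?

24024

Inclusion-exclusion on the 4 forbidden self-matches:
Σ_{j=0}^{4} (-1)^j C(4,j)(8-j)!
= C(4,0)·8! - C(4,1)·7! + C(4,2)·6! - C(4,3)·5! + C(4,4)·4!
= 40320 - 20160 + 4320 - 480 + 24
= 24024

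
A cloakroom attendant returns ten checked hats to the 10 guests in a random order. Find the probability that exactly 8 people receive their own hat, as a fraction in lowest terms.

Favorable outcomes: C(10,8)·!2 = 45·1 = 45.
Total outcomes: 10! = 3628800.
Probability = 45/3628800 = 1/80640.

1/80640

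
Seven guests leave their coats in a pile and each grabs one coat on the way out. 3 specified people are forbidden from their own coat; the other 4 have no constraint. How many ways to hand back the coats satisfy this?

Let A_j be the event that the j-th constrained one is fixed. By inclusion-exclusion over the 3 events:
Σ_{j=0}^{3} (-1)^j C(3,j)(7-j)!
= C(3,0)·7! - C(3,1)·6! + C(3,2)·5! - C(3,3)·4!
= 5040 - 2160 + 360 - 24
= 3216

3216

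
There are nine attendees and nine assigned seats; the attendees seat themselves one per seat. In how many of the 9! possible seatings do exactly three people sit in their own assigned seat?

22260

Choose which 3 of the 9 are fixed: C(9,3) = 84.
The other 6 form a derangement: !6 = 265.
Total: 84 × 265 = 22260.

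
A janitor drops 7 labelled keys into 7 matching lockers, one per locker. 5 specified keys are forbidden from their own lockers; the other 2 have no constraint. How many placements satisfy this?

2428

Let A_j be the event that the j-th constrained one is fixed. By inclusion-exclusion over the 5 events:
Σ_{j=0}^{5} (-1)^j C(5,j)(7-j)!
= C(5,0)·7! - C(5,1)·6! + C(5,2)·5! - C(5,3)·4! + C(5,4)·3! - C(5,5)·2!
= 5040 - 3600 + 1200 - 240 + 30 - 2
= 2428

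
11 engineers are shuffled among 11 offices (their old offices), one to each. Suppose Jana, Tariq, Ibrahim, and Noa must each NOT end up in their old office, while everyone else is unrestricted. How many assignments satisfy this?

27422640

Let A_j be the event that the j-th constrained one is fixed. By inclusion-exclusion over the 4 events:
Σ_{j=0}^{4} (-1)^j C(4,j)(11-j)!
= C(4,0)·11! - C(4,1)·10! + C(4,2)·9! - C(4,3)·8! + C(4,4)·7!
= 39916800 - 14515200 + 2177280 - 161280 + 5040
= 27422640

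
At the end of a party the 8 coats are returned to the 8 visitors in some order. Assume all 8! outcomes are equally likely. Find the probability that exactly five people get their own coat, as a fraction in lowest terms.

1/360

Favorable outcomes: C(8,5)·!3 = 56·2 = 112.
Total outcomes: 8! = 40320.
Probability = 112/40320 = 1/360.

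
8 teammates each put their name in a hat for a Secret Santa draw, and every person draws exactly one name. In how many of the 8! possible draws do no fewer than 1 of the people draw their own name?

25487

# with exactly i fixed is C(8,i)·!(8-i); sum over i=1..8:
  i=1: C(8,1)·!7 = 8·1854 = 14832
  i=2: C(8,2)·!6 = 28·265 = 7420
  i=3: C(8,3)·!5 = 56·44 = 2464
  i=4: C(8,4)·!4 = 70·9 = 630
  i=5: C(8,5)·!3 = 56·2 = 112
  i=6: C(8,6)·!2 = 28·1 = 28
  i=7: C(8,7)·!1 = 8·0 = 0
  i=8: C(8,8)·!0 = 1·1 = 1
Total = 25487.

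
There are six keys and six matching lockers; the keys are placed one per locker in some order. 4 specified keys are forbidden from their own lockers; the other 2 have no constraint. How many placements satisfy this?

362

Inclusion-exclusion on the 4 forbidden self-matches:
Σ_{j=0}^{4} (-1)^j C(4,j)(6-j)!
= C(4,0)·6! - C(4,1)·5! + C(4,2)·4! - C(4,3)·3! + C(4,4)·2!
= 720 - 480 + 144 - 24 + 2
= 362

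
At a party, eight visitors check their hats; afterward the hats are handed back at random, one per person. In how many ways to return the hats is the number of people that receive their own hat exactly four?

630

Choose which 4 of the 8 are fixed: C(8,4) = 70.
The other 4 form a derangement: !4 = 9.
Total: 70 × 9 = 630.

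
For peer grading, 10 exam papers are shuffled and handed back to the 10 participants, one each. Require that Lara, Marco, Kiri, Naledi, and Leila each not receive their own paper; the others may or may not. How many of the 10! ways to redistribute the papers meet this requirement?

2170680

Let A_j be the event that the j-th constrained one is fixed. By inclusion-exclusion over the 5 events:
Σ_{j=0}^{5} (-1)^j C(5,j)(10-j)!
= C(5,0)·10! - C(5,1)·9! + C(5,2)·8! - C(5,3)·7! + C(5,4)·6! - C(5,5)·5!
= 3628800 - 1814400 + 403200 - 50400 + 3600 - 120
= 2170680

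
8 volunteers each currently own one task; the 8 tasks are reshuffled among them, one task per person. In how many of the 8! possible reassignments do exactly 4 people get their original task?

630

Choose which 4 of the 8 are fixed: C(8,4) = 70.
The other 4 form a derangement: !4 = 9.
Total: 70 × 9 = 630.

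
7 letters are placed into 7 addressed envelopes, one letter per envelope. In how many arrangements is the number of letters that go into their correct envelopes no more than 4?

5018

Sum C(7,i)·!(7-i) for i = 0..4:
  i=0: C(7,0)·!7 = 1·1854 = 1854
  i=1: C(7,1)·!6 = 7·265 = 1855
  i=2: C(7,2)·!5 = 21·44 = 924
  i=3: C(7,3)·!4 = 35·9 = 315
  i=4: C(7,4)·!3 = 35·2 = 70
Total = 5018.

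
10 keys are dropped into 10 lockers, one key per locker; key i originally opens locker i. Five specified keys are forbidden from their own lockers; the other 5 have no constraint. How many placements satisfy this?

2170680

Inclusion-exclusion on the 5 forbidden self-matches:
Σ_{j=0}^{5} (-1)^j C(5,j)(10-j)!
= C(5,0)·10! - C(5,1)·9! + C(5,2)·8! - C(5,3)·7! + C(5,4)·6! - C(5,5)·5!
= 3628800 - 1814400 + 403200 - 50400 + 3600 - 120
= 2170680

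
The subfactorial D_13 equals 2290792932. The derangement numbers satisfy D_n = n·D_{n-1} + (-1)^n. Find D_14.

D_14 = 14·2290792932 + 1 = 32071101049.

32071101049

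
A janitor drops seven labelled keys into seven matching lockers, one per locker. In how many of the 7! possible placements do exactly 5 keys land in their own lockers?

21

Pick the 5 fixed positions: C(7,5) = 21 ways.
The other 2 form a derangement: !2 = 1.
Total: 21 × 1 = 21.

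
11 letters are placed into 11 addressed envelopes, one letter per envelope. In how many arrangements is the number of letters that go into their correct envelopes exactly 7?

2970

Choose which 7 of the 11 are fixed: C(11,7) = 330.
The remaining 4 must be deranged: !4 = 9.
Total: 330 × 9 = 2970.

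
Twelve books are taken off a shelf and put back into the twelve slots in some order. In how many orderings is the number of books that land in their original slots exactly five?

1468368

Choose which 5 of the 12 are fixed: C(12,5) = 792.
The remaining 7 must be deranged: !7 = 1854.
Total: 792 × 1854 = 1468368.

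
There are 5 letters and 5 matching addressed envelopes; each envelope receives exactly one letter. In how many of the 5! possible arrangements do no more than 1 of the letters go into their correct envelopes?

# with exactly i fixed is C(5,i)·!(5-i); sum over i=0..1:
  i=0: C(5,0)·!5 = 1·44 = 44
  i=1: C(5,1)·!4 = 5·9 = 45
Total = 89.

89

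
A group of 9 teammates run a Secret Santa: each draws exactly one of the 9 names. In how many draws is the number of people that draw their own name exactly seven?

Pick the 7 fixed positions: C(9,7) = 36 ways.
The remaining 2 must be deranged: !2 = 1.
Total: 36 × 1 = 36.

36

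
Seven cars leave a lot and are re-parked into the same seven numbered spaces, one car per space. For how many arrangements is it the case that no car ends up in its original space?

1854

The number of derangements of 7 is !7 = Σ_{k=0}^{7} (-1)^k·7!/k!
= 7! - 7!/1! + 7!/2! - 7!/3! + 7!/4! - 7!/5! + 7!/6! - 7!/7!
= 5040 - 5040 + 2520 - 840 + 210 - 42 + 7 - 1
= 1854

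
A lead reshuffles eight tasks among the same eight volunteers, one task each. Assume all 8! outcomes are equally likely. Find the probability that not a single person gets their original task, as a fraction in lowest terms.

2119/5760

Favorable outcomes: !8 = 14833.
Total outcomes: 8! = 40320.
Probability = 14833/40320 = 2119/5760.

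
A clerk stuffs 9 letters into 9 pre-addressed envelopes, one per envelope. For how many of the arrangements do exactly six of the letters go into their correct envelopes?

168

Choose which 6 of the 9 are fixed: C(9,6) = 84.
The other 3 form a derangement: !3 = 2.
Total: 84 × 2 = 168.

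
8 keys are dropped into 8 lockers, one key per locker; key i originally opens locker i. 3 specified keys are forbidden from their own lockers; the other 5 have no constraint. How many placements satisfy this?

27240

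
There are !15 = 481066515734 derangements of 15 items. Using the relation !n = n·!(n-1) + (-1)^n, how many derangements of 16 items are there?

7697064251745

!16 = 16·481066515734 + 1 = 7697064251745.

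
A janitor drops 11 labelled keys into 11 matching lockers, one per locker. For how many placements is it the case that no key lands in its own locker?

14684570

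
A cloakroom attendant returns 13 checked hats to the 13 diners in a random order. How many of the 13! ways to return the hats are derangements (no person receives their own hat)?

By inclusion-exclusion, !13 = Σ (-1)^k · 13!/k! for k=0..13
= 13! - 13!/1! + 13!/2! - 13!/3! + 13!/4! - 13!/5! + 13!/6! - 13!/7! + 13!/8! - 13!/9! + 13!/10! - 13!/11! + 13!/12! - 13!/13!
= 6227020800 - 6227020800 + 3113510400 - 1037836800 + 259459200 - 51891840 + 8648640 - 1235520 + 154440 - 17160 + 1716 - 156 + 13 - 1
= 2290792932

2290792932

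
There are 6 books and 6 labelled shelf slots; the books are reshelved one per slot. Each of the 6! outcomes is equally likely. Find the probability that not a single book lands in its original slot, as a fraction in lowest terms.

53/144

Favorable outcomes: !6 = 265.
Total outcomes: 6! = 720.
Probability = 265/720 = 53/144.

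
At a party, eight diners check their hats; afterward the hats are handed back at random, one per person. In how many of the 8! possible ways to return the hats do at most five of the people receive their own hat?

Sum C(8,i)·!(8-i) for i = 0..5:
  i=0: C(8,0)·!8 = 1·14833 = 14833
  i=1: C(8,1)·!7 = 8·1854 = 14832
  i=2: C(8,2)·!6 = 28·265 = 7420
  i=3: C(8,3)·!5 = 56·44 = 2464
  i=4: C(8,4)·!4 = 70·9 = 630
  i=5: C(8,5)·!3 = 56·2 = 112
Total = 40291.

40291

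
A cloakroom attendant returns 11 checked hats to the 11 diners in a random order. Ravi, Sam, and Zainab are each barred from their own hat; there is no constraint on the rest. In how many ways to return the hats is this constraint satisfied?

30078720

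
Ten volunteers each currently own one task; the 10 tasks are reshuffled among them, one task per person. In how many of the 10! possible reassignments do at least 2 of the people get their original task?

958879

# with exactly i fixed is C(10,i)·!(10-i); sum over i=2..10:
  i=2: C(10,2)·!8 = 45·14833 = 667485
  i=3: C(10,3)·!7 = 120·1854 = 222480
  i=4: C(10,4)·!6 = 210·265 = 55650
  i=5: C(10,5)·!5 = 252·44 = 11088
  i=6: C(10,6)·!4 = 210·9 = 1890
  i=7: C(10,7)·!3 = 120·2 = 240
  i=8: C(10,8)·!2 = 45·1 = 45
  i=9: C(10,9)·!1 = 10·0 = 0
  i=10: C(10,10)·!0 = 1·1 = 1
Total = 958879.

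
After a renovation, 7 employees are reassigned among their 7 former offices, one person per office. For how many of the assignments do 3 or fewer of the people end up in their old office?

4948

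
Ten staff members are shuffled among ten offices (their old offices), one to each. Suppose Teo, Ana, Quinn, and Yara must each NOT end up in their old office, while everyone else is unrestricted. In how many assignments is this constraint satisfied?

2399760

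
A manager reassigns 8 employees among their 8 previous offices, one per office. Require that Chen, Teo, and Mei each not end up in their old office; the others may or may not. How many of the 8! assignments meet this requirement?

Inclusion-exclusion on the 3 forbidden self-matches:
Σ_{j=0}^{3} (-1)^j C(3,j)(8-j)!
= C(3,0)·8! - C(3,1)·7! + C(3,2)·6! - C(3,3)·5!
= 40320 - 15120 + 2160 - 120
= 27240

27240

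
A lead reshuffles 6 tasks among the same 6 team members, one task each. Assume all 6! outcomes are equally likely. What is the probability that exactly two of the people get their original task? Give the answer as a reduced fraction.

3/16

Favorable outcomes: C(6,2)·!4 = 15·9 = 135.
Total outcomes: 6! = 720.
Probability = 135/720 = 3/16.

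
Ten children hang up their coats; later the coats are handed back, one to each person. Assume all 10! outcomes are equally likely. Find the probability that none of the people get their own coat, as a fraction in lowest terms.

Favorable outcomes: !10 = 1334961.
Total outcomes: 10! = 3628800.
Probability = 1334961/3628800 = 16481/44800.

16481/44800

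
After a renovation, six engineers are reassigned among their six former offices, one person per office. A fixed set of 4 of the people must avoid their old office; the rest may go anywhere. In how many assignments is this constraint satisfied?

Inclusion-exclusion on the 4 forbidden self-matches:
Σ_{j=0}^{4} (-1)^j C(4,j)(6-j)!
= C(4,0)·6! - C(4,1)·5! + C(4,2)·4! - C(4,3)·3! + C(4,4)·2!
= 720 - 480 + 144 - 24 + 2
= 362

362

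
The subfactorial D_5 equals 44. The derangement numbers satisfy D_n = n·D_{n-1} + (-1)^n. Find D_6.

D_6 = 6·44 + 1 = 265.

265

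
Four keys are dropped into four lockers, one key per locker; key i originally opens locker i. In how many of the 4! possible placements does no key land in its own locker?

9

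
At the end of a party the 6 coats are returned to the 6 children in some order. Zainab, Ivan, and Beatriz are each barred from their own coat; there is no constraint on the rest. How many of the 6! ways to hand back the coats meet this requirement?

426

Inclusion-exclusion on the 3 forbidden self-matches:
Σ_{j=0}^{3} (-1)^j C(3,j)(6-j)!
= C(3,0)·6! - C(3,1)·5! + C(3,2)·4! - C(3,3)·3!
= 720 - 360 + 72 - 6
= 426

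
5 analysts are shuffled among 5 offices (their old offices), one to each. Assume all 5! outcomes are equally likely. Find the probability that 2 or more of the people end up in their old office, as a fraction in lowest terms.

Favorable outcomes: Σ_{i≥2} C(5,i)·!(5-i) = 10·2 + 10·1 + 5·0 + 1·1 = 31.
Total outcomes: 5! = 120.
Probability = 31/120 = 31/120.

31/120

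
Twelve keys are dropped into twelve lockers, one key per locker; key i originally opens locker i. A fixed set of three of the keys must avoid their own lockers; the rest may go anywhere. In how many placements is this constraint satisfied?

369774720

Inclusion-exclusion on the 3 forbidden self-matches:
Σ_{j=0}^{3} (-1)^j C(3,j)(12-j)!
= C(3,0)·12! - C(3,1)·11! + C(3,2)·10! - C(3,3)·9!
= 479001600 - 119750400 + 10886400 - 362880
= 369774720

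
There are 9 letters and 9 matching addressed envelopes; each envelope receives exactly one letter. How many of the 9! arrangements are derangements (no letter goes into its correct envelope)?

!9 = 9! · Σ_{k=0}^{9} (-1)^k/k!
= 9! - 9!/1! + 9!/2! - 9!/3! + 9!/4! - 9!/5! + 9!/6! - 9!/7! + 9!/8! - 9!/9!
= 362880 - 362880 + 181440 - 60480 + 15120 - 3024 + 504 - 72 + 9 - 1
= 133496

133496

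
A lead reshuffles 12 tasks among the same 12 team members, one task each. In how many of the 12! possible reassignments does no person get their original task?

176214841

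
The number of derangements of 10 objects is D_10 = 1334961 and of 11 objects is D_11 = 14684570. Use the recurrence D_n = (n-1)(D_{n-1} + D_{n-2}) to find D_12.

176214841

D_12 = (12-1)·(D_11 + D_10) = 11·(14684570 + 1334961) = 11·16019531 = 176214841.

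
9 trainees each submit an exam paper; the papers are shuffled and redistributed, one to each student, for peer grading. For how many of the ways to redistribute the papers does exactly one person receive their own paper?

133497

Choose which one of the 9 is fixed: C(9,1) = 9.
The remaining 8 must be deranged: !8 = 14833.
Total: 9 × 14833 = 133497.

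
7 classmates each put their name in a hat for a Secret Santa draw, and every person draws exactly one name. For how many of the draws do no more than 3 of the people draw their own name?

4948

Sum C(7,i)·!(7-i) for i = 0..3:
  i=0: C(7,0)·!7 = 1·1854 = 1854
  i=1: C(7,1)·!6 = 7·265 = 1855
  i=2: C(7,2)·!5 = 21·44 = 924
  i=3: C(7,3)·!4 = 35·9 = 315
Total = 4948.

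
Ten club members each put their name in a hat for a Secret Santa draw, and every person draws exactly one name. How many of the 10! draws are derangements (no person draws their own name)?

1334961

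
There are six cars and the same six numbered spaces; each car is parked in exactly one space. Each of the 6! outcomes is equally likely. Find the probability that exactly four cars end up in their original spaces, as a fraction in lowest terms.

Favorable outcomes: C(6,4)·!2 = 15·1 = 15.
Total outcomes: 6! = 720.
Probability = 15/720 = 1/48.

1/48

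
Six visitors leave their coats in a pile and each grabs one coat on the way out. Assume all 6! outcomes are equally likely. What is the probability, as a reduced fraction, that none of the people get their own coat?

53/144

Favorable outcomes: !6 = 265.
Total outcomes: 6! = 720.
Probability = 265/720 = 53/144.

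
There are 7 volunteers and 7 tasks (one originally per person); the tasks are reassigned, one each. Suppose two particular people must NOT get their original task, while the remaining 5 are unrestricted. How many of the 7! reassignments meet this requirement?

3720

Inclusion-exclusion on the 2 forbidden self-matches:
Σ_{j=0}^{2} (-1)^j C(2,j)(7-j)!
= C(2,0)·7! - C(2,1)·6! + C(2,2)·5!
= 5040 - 1440 + 120
= 3720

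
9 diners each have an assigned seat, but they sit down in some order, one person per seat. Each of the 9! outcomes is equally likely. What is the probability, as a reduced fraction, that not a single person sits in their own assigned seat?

16687/45360

Favorable outcomes: !9 = 133496.
Total outcomes: 9! = 362880.
Probability = 133496/362880 = 16687/45360.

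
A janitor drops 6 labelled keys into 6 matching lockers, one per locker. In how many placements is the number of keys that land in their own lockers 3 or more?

56

Sum C(6,i)·!(6-i) for i = 3..6:
  i=3: C(6,3)·!3 = 20·2 = 40
  i=4: C(6,4)·!2 = 15·1 = 15
  i=5: C(6,5)·!1 = 6·0 = 0
  i=6: C(6,6)·!0 = 1·1 = 1
Total = 56.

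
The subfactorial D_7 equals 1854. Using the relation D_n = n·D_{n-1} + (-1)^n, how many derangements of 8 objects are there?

14833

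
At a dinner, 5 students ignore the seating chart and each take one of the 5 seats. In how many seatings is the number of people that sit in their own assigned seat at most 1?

Sum C(5,i)·!(5-i) for i = 0..1:
  i=0: C(5,0)·!5 = 1·44 = 44
  i=1: C(5,1)·!4 = 5·9 = 45
Total = 89.

89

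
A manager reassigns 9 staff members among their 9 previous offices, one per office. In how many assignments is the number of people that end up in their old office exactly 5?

1134

Pick the 5 fixed positions: C(9,5) = 126 ways.
The other 4 form a derangement: !4 = 9.
Total: 126 × 9 = 1134.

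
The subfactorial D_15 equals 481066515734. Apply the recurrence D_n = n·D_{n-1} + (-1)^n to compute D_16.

D_16 = 16·481066515734 + 1 = 7697064251745.

7697064251745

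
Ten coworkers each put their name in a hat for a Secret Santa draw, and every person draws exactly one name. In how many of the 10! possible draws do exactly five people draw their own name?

11088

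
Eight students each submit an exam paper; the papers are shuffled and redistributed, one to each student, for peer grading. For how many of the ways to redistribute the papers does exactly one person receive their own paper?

Choose which one of the 8 is fixed: C(8,1) = 8.
The remaining 7 must be deranged: !7 = 1854.
Total: 8 × 1854 = 14832.

14832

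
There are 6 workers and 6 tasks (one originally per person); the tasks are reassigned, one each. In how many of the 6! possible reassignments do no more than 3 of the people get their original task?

# with exactly i fixed is C(6,i)·!(6-i); sum over i=0..3:
  i=0: C(6,0)·!6 = 1·265 = 265
  i=1: C(6,1)·!5 = 6·44 = 264
  i=2: C(6,2)·!4 = 15·9 = 135
  i=3: C(6,3)·!3 = 20·2 = 40
Total = 704.

704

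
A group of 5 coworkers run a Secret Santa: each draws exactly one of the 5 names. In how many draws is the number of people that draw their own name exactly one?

45

Pick the single fixed position: C(5,1) = 5 ways.
The remaining 4 must be deranged: !4 = 9.
Total: 5 × 9 = 45.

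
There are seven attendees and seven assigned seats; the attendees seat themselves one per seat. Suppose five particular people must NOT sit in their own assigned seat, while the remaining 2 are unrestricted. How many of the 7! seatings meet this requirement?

2428

Inclusion-exclusion on the 5 forbidden self-matches:
Σ_{j=0}^{5} (-1)^j C(5,j)(7-j)!
= C(5,0)·7! - C(5,1)·6! + C(5,2)·5! - C(5,3)·4! + C(5,4)·3! - C(5,5)·2!
= 5040 - 3600 + 1200 - 240 + 30 - 2
= 2428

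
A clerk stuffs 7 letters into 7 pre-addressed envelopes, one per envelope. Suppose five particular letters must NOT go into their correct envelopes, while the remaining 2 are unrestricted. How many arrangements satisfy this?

2428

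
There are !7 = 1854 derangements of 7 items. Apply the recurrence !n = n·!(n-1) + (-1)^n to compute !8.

!8 = 8·1854 + 1 = 14833.

14833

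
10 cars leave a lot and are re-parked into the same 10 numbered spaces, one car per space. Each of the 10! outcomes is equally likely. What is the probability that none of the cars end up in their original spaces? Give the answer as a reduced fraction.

16481/44800

Favorable outcomes: !10 = 1334961.
Total outcomes: 10! = 3628800.
Probability = 1334961/3628800 = 16481/44800.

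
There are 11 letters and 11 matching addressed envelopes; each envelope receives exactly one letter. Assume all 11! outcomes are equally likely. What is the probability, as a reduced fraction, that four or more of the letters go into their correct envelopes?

378967/19958400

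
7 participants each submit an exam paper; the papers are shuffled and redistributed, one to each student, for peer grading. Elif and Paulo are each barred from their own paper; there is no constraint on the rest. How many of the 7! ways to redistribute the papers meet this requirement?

Let A_j be the event that the j-th constrained one is fixed. By inclusion-exclusion over the 2 events:
Σ_{j=0}^{2} (-1)^j C(2,j)(7-j)!
= C(2,0)·7! - C(2,1)·6! + C(2,2)·5!
= 5040 - 1440 + 120
= 3720

3720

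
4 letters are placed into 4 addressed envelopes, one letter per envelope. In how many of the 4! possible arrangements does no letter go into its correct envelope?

9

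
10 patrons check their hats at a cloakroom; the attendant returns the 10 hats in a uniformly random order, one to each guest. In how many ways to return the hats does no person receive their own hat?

1334961

Recurrence: !10 = 10·!9 + (-1)^10.
!10 = 10·133496 + 1 = 1334961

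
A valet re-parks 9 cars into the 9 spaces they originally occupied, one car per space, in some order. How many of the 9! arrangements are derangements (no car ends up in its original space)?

!9 is the nearest integer to 9!/e.
9! = 362880, and 362880/e ≈ 133496.09, so !9 = 133496.

133496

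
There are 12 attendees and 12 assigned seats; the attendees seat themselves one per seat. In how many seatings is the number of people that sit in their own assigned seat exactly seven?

34848

Choose which 7 of the 12 are fixed: C(12,7) = 792.
The remaining 5 must be deranged: !5 = 44.
Total: 792 × 44 = 34848.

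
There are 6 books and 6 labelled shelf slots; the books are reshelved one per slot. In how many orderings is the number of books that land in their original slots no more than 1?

529

Sum C(6,i)·!(6-i) for i = 0..1:
  i=0: C(6,0)·!6 = 1·265 = 265
  i=1: C(6,1)·!5 = 6·44 = 264
Total = 529.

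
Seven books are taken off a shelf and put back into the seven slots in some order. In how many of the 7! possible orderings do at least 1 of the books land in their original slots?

3186

# with exactly i fixed is C(7,i)·!(7-i); sum over i=1..7:
  i=1: C(7,1)·!6 = 7·265 = 1855
  i=2: C(7,2)·!5 = 21·44 = 924
  i=3: C(7,3)·!4 = 35·9 = 315
  i=4: C(7,4)·!3 = 35·2 = 70
  i=5: C(7,5)·!2 = 21·1 = 21
  i=6: C(7,6)·!1 = 7·0 = 0
  i=7: C(7,7)·!0 = 1·1 = 1
Total = 3186.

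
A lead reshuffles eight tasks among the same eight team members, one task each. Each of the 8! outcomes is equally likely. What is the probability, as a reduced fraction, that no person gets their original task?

2119/5760

Favorable outcomes: !8 = 14833.
Total outcomes: 8! = 40320.
Probability = 14833/40320 = 2119/5760.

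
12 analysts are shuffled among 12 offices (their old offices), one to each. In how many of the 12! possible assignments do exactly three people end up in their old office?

Choose which 3 of the 12 are fixed: C(12,3) = 220.
The remaining 9 must be deranged: !9 = 133496.
Total: 220 × 133496 = 29369120.

29369120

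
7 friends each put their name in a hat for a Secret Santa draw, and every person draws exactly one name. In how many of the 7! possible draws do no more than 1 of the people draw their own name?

Sum C(7,i)·!(7-i) for i = 0..1:
  i=0: C(7,0)·!7 = 1·1854 = 1854
  i=1: C(7,1)·!6 = 7·265 = 1855
Total = 3709.

3709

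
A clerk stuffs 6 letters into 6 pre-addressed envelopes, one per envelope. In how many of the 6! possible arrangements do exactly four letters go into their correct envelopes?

Choose which 4 of the 6 are fixed: C(6,4) = 15.
The other 2 form a derangement: !2 = 1.
Total: 15 × 1 = 15.

15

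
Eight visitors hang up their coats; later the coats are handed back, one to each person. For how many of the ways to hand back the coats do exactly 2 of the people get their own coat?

7420

Pick the 2 fixed positions: C(8,2) = 28 ways.
The remaining 6 must be deranged: !6 = 265.
Total: 28 × 265 = 7420.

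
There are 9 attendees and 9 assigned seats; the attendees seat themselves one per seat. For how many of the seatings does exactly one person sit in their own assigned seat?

133497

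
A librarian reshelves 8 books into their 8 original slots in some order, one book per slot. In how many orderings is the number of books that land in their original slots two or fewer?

37085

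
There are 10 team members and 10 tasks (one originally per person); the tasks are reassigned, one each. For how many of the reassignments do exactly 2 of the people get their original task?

Choose which 2 of the 10 are fixed: C(10,2) = 45.
The other 8 form a derangement: !8 = 14833.
Total: 45 × 14833 = 667485.

667485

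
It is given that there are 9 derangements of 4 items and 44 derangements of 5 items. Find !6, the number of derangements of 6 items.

265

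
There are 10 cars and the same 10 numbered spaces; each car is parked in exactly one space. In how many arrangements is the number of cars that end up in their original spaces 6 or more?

2176

# with exactly i fixed is C(10,i)·!(10-i); sum over i=6..10:
  i=6: C(10,6)·!4 = 210·9 = 1890
  i=7: C(10,7)·!3 = 120·2 = 240
  i=8: C(10,8)·!2 = 45·1 = 45
  i=9: C(10,9)·!1 = 10·0 = 0
  i=10: C(10,10)·!0 = 1·1 = 1
Total = 2176.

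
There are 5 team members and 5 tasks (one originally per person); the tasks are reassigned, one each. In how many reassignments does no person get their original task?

44

!5 = 5! · Σ_{k=0}^{5} (-1)^k/k!
= 5! - 5!/1! + 5!/2! - 5!/3! + 5!/4! - 5!/5!
= 120 - 120 + 60 - 20 + 5 - 1
= 44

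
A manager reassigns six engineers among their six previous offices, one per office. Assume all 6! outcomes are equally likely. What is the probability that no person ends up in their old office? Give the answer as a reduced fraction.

Favorable outcomes: !6 = 265.
Total outcomes: 6! = 720.
Probability = 265/720 = 53/144.

53/144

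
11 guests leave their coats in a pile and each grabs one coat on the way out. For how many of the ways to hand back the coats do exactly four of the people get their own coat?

611820

Choose which 4 of the 11 are fixed: C(11,4) = 330.
The other 7 form a derangement: !7 = 1854.
Total: 330 × 1854 = 611820.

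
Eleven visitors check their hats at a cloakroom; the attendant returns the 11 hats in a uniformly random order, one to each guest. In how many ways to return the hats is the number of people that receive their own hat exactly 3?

2447445

Choose which 3 of the 11 are fixed: C(11,3) = 165.
The other 8 form a derangement: !8 = 14833.
Total: 165 × 14833 = 2447445.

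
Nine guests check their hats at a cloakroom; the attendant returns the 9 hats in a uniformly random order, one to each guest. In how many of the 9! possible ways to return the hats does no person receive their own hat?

133496

!9 = 9! · Σ_{k=0}^{9} (-1)^k/k!
= 9! - 9!/1! + 9!/2! - 9!/3! + 9!/4! - 9!/5! + 9!/6! - 9!/7! + 9!/8! - 9!/9!
= 362880 - 362880 + 181440 - 60480 + 15120 - 3024 + 504 - 72 + 9 - 1
= 133496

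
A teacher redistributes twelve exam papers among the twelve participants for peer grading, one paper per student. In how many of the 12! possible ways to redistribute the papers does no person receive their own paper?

!12 = 12! · Σ_{k=0}^{12} (-1)^k/k!
= 12! - 12!/1! + 12!/2! - 12!/3! + 12!/4! - 12!/5! + 12!/6! - 12!/7! + 12!/8! - 12!/9! + 12!/10! - 12!/11! + 12!/12!
= 479001600 - 479001600 + 239500800 - 79833600 + 19958400 - 3991680 + 665280 - 95040 + 11880 - 1320 + 132 - 12 + 1
= 176214841

176214841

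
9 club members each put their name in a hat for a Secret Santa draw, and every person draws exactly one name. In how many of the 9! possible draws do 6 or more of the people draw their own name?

205

# with exactly i fixed is C(9,i)·!(9-i); sum over i=6..9:
  i=6: C(9,6)·!3 = 84·2 = 168
  i=7: C(9,7)·!2 = 36·1 = 36
  i=8: C(9,8)·!1 = 9·0 = 0
  i=9: C(9,9)·!0 = 1·1 = 1
Total = 205.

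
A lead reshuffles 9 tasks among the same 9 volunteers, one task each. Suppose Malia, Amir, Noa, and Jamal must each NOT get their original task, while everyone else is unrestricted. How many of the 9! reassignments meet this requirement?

229080

Inclusion-exclusion on the 4 forbidden self-matches:
Σ_{j=0}^{4} (-1)^j C(4,j)(9-j)!
= C(4,0)·9! - C(4,1)·8! + C(4,2)·7! - C(4,3)·6! + C(4,4)·5!
= 362880 - 161280 + 30240 - 2880 + 120
= 229080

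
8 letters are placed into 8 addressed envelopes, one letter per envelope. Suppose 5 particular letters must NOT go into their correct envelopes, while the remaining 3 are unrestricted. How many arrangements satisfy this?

Inclusion-exclusion on the 5 forbidden self-matches:
Σ_{j=0}^{5} (-1)^j C(5,j)(8-j)!
= C(5,0)·8! - C(5,1)·7! + C(5,2)·6! - C(5,3)·5! + C(5,4)·4! - C(5,5)·3!
= 40320 - 25200 + 7200 - 1200 + 120 - 6
= 21234

21234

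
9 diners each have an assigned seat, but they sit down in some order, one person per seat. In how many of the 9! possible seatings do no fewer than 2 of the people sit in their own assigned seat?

Sum C(9,i)·!(9-i) for i = 2..9:
  i=2: C(9,2)·!7 = 36·1854 = 66744
  i=3: C(9,3)·!6 = 84·265 = 22260
  i=4: C(9,4)·!5 = 126·44 = 5544
  i=5: C(9,5)·!4 = 126·9 = 1134
  i=6: C(9,6)·!3 = 84·2 = 168
  i=7: C(9,7)·!2 = 36·1 = 36
  i=8: C(9,8)·!1 = 9·0 = 0
  i=9: C(9,9)·!0 = 1·1 = 1
Total = 95887.

95887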